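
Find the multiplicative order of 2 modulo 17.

8

ord(2) | φ(17) = 17 − 1 = 16 = 2^4.
Divisors of 16: 1, 2, 4, 8, 16.
Evaluate successive powers at the divisors of 16:
2^1 ≡ 2 (mod 17)
2^2 ≡ 4 (mod 17)
2^4 ≡ 16 (mod 17)
2^8 ≡ 1 (mod 17) ✓
So ord_17(2) = 8.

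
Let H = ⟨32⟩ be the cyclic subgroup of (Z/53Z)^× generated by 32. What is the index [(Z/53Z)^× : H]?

1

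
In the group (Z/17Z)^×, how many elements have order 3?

0

φ(17) = 17 − 1 = 16 = 2^4.
Since (Z/17Z)^× is cyclic of order 16, the number of elements of order d is φ(d) when d | 16 and 0 otherwise.
Since 3 ∤ 16, the count is 0.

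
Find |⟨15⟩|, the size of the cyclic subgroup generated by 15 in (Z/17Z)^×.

ord(15) | φ(17) = 17 − 1 = 16 = 2^4.
Divisors of 16: 1, 2, 4, 8, 16.
Compute 15^d (mod 17) for the divisors d until we hit 1:
15^1 ≡ 15 (mod 17)
15^2 ≡ 4 (mod 17)
15^4 ≡ 16 (mod 17)
15^8 ≡ 1 (mod 17) ✓
So ord_17(15) = 8.

8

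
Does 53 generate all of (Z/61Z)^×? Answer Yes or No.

No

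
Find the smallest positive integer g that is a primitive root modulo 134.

φ(134) = φ(2)·φ(67) = 1·66 = 66 = 2 · 3 · 11.
g is a primitive root iff g^(66/q) ≢ 1 (mod 134) for each prime q ∈ {2, 3, 11}.
g = 2: gcd(2, 134) = 2 > 1, not a unit — skip.
g = 3: 3^33 ≡ 133; 3^22 ≡ 1 — hits 1, so not a primitive root.
g = 4: gcd(4, 134) = 2 > 1, not a unit — skip.
g = 5: 5^33 ≡ 133; 5^22 ≡ 1 — hits 1, so not a primitive root.
g = 6: gcd(6, 134) = 2 > 1, not a unit — skip.
g = 7: 7^33 ≡ 133; 7^22 ≡ 29; 7^6 ≡ 131 — none is 1, so 7 is a primitive root.
The smallest primitive root modulo 134 is 7.

7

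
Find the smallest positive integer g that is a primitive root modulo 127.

φ(127) = 127 − 1 = 126 = 2 · 3^2 · 7.
Test candidates g = 2, 3, … against the prime factors q ∈ {2, 3, 7} of φ(127): g is a generator iff g^(126/q) ≢ 1 for every such q.
g = 2: 2^63 ≡ 1 — hits 1, so not a primitive root.
g = 3: 3^63 ≡ 126; 3^42 ≡ 107; 3^18 ≡ 4 — none is 1, so 3 is a primitive root.
Hence the least primitive root of 127 is 3.

3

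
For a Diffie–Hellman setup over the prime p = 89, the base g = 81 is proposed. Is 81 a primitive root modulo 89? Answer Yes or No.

φ(89) = 89 − 1 = 88 = 2^3 · 11.
An element g generates (Z/89Z)^× iff g^(88/q) ≢ 1 (mod 89) for each prime q ∈ {2, 11}.
81^44 ≡ 1 (mod 89)  [q = 2: ≡ 1 ✗]
81^8 ≡ 4 (mod 89)  [q = 11: ≢ 1 ✓]
The check at q = 2 fails, so 81 generates a proper subgroup.

No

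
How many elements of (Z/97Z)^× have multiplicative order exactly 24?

φ(97) = 97 − 1 = 96 = 2^5 · 3.
Since (Z/97Z)^× is cyclic of order 96, the number of elements of order d is φ(d) when d | 96 and 0 otherwise.
24 = 2^3 · 3 divides 96, and φ(24) = 8.

8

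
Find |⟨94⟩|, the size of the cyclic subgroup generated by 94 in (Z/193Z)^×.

64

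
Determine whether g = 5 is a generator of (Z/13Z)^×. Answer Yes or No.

No

φ(13) = 13 − 1 = 12 = 2^2 · 3.
5 is a primitive root mod 13 iff 5^(φ(13)/q) ≢ 1 for every prime q | φ(13), i.e. q ∈ {2, 3}.
5^6 ≡ 12 (mod 13)  [q = 2: ≢ 1 ✓]
5^4 ≡ 1 (mod 13)  [q = 3: ≡ 1 ✗]
Since 5^4 ≡ 1, the order of 5 divides 4 < 12, so 5 is not a primitive root.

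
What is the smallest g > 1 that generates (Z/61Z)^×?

2

φ(61) = 61 − 1 = 60 = 2^2 · 3 · 5.
Test candidates g = 2, 3, … against the prime factors q ∈ {2, 3, 5} of φ(61): g is a generator iff g^(60/q) ≢ 1 for every such q.
g = 2: 2^30 ≡ 60; 2^20 ≡ 47; 2^12 ≡ 9 — none is 1, so 2 is a primitive root.
The smallest primitive root modulo 61 is 2.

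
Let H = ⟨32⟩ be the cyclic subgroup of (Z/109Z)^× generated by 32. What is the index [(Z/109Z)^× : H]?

ord(32) | φ(109) = 109 − 1 = 108 = 2^2 · 3^3.
Divisors of 108: 1, 2, 3, 4, 6, 9, 12, 18, 27, 36, 54, 108.
Compute 32^d (mod 109) for the divisors d until we hit 1:
32^1 ≡ 32 (mod 109)
32^2 ≡ 43 (mod 109)
32^3 ≡ 68 (mod 109)
32^4 ≡ 105 (mod 109)
32^6 ≡ 46 (mod 109)
32^9 ≡ 76 (mod 109)
32^12 ≡ 45 (mod 109)
32^18 ≡ 108 (mod 109)
32^27 ≡ 33 (mod 109)
32^36 ≡ 1 (mod 109) ✓
The order of 32 is 36, so the subgroup it generates has 36 elements.
[(Z/109Z)^× : ⟨32⟩] = 108/36 = 3.

3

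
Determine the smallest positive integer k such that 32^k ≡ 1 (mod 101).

The order of 32 must divide φ(101) = 101 − 1 = 100 = 2^2 · 5^2.
Divisors of 100: 1, 2, 4, 5, 10, 20, 25, 50, 100.
Compute 32^d (mod 101) for the divisors d until we hit 1:
32^1 ≡ 32 (mod 101)
32^2 ≡ 14 (mod 101)
32^4 ≡ 95 (mod 101)
32^5 ≡ 10 (mod 101)
32^10 ≡ 100 (mod 101)
32^20 ≡ 1 (mod 101) ✓
Therefore the multiplicative order of 32 modulo 101 is 20.

20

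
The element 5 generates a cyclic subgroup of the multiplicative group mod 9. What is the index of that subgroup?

1

The order of 5 must divide φ(9) = φ(3^2) = 3·(3−1) = 6 = 2 · 3.
Divisors of 6: 1, 2, 3, 6.
Compute 5^d (mod 9) for the divisors d until we hit 1:
5^1 ≡ 5 (mod 9)
5^2 ≡ 7 (mod 9)
5^3 ≡ 8 (mod 9)
5^6 ≡ 1 (mod 9) ✓
So ord_9(5) = 6, hence |⟨5⟩| = 6.
Index = |(Z/9Z)^×| / |⟨5⟩| = 6 / 6 = 1.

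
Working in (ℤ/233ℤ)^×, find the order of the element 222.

232

The order of 222 must divide φ(233) = 233 − 1 = 232 = 2^3 · 29.
Divisors of 232: 1, 2, 4, 8, 29, 58, 116, 232.
Evaluate successive powers at the divisors of 232:
222^1 ≡ 222 (mod 233)
222^2 ≡ 121 (mod 233)
222^4 ≡ 195 (mod 233)
222^8 ≡ 46 (mod 233)
222^29 ≡ 221 (mod 233)
222^58 ≡ 144 (mod 233)
222^116 ≡ 232 (mod 233)
222^232 ≡ 1 (mod 233) ✓
So ord_233(222) = 232.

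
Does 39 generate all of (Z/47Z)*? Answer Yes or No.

φ(47) = 47 − 1 = 46 = 2 · 23.
Test 39^(46/q) mod 47 for each prime factor q of 46:
39^23 ≡ 46 (mod 47)  [q = 2: ≢ 1 ✓]
39^2 ≡ 17 (mod 47)  [q = 23: ≢ 1 ✓]
Every test exponent gives a nontrivial residue, hence 39 generates the full group.

Yes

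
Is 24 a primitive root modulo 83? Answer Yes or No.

Yes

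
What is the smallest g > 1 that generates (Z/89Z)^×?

3

φ(89) = 89 − 1 = 88 = 2^3 · 11.
g is a primitive root iff g^(88/q) ≢ 1 (mod 89) for each prime q ∈ {2, 11}.
g = 2: 2^44 ≡ 1 — hits 1, so not a primitive root.
g = 3: 3^44 ≡ 88; 3^8 ≡ 64 — none is 1, so 3 is a primitive root.
So 3 is the smallest generator of (Z/89Z)^×.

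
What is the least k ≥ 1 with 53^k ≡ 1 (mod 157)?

The order of 53 must divide φ(157) = 157 − 1 = 156 = 2^2 · 3 · 13.
Divisors of 156: 1, 2, 3, 4, 6, 12, 13, 26, 39, 52, 78, 156.
Check 53^d mod 157 for each divisor in increasing order:
53^1 ≡ 53
53^2 ≡ 140
53^3 ≡ 41
53^4 ≡ 132
53^6 ≡ 111
53^12 ≡ 75
53^13 ≡ 50
53^26 ≡ 145
53^39 ≡ 28
53^52 ≡ 144
53^78 ≡ 156
53^156 ≡ 1
So ord_157(53) = 156.

156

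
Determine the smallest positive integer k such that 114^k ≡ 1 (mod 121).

By Lagrange's theorem, ord_121(114) divides φ(121) = φ(11^2) = 11·(11−1) = 110 = 2 · 5 · 11.
Divisors of 110: 1, 2, 5, 10, 11, 22, 55, 110.
Test each divisor d:
114^1 ≡ 114 (mod 121)
114^2 ≡ 49 (mod 121)
114^5 ≡ 12 (mod 121)
114^10 ≡ 23 (mod 121)
114^11 ≡ 81 (mod 121)
114^22 ≡ 27 (mod 121)
114^55 ≡ 1 (mod 121) ✓
So ord_121(114) = 55.

55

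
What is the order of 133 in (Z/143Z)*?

The order of 133 must divide φ(143) = φ(11·13) = (11−1)·(13−1) = 10·12 = 120 = 2^3 · 3 · 5.
Divisors of 120: 1, 2, 3, 4, 5, 6, 8, 10, 12, 15, 20, 24, 30, 40, 60, 120.
Check 133^d mod 143 for each divisor in increasing order:
133^1 ≡ 133
133^2 ≡ 100
133^3 ≡ 1
Therefore the multiplicative order of 133 modulo 143 is 3.

3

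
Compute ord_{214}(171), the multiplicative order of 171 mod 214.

53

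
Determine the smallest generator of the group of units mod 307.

φ(307) = 307 − 1 = 306 = 2 · 3^2 · 17.
Test candidates g = 2, 3, … against the prime factors q ∈ {2, 3, 17} of φ(307): g is a generator iff g^(306/q) ≢ 1 for every such q.
g = 2: 2^153 ≡ 306; 2^102 ≡ 1 — hits 1, so not a primitive root.
g = 3: 3^153 ≡ 306; 3^102 ≡ 1 — hits 1, so not a primitive root.
g = 4: 4^153 ≡ 1 — hits 1, so not a primitive root.
g = 5: 5^153 ≡ 306; 5^102 ≡ 289; 5^18 ≡ 81 — none is 1, so 5 is a primitive root.
The smallest primitive root modulo 307 is 5.

5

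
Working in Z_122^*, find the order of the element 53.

20

Since 53 ∈ (Z/122Z)^×, its order divides φ(122) = φ(2)·φ(61) = 1·60 = 60 = 2^2 · 3 · 5.
Divisors of 60: 1, 2, 3, 4, 5, 6, 10, 12, 15, 20, 30, 60.
Test each divisor d:
53^1 ≡ 53 (mod 122)
53^2 ≡ 3 (mod 122)
53^3 ≡ 37 (mod 122)
53^4 ≡ 9 (mod 122)
53^5 ≡ 111 (mod 122)
53^6 ≡ 27 (mod 122)
53^10 ≡ 121 (mod 122)
53^12 ≡ 119 (mod 122)
53^15 ≡ 11 (mod 122)
53^20 ≡ 1 (mod 122) ✓
Therefore the multiplicative order of 53 modulo 122 is 20.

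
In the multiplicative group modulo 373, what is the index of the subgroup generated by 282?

Since 282 ∈ (Z/373Z)^×, its order divides φ(373) = 373 − 1 = 372 = 2^2 · 3 · 31.
Divisors of 372: 1, 2, 3, 4, 6, 12, 31, 62, 93, 124, 186, 372.
Test each divisor d:
282^1 ≡ 282 (mod 373)
282^2 ≡ 75 (mod 373)
282^3 ≡ 262 (mod 373)
282^4 ≡ 30 (mod 373)
282^6 ≡ 12 (mod 373)
282^12 ≡ 144 (mod 373)
282^31 ≡ 372 (mod 373)
282^62 ≡ 1 (mod 373) ✓
So ord_373(282) = 62, hence |⟨282⟩| = 62.
[(Z/373Z)^× : ⟨282⟩] = 372/62 = 6.

6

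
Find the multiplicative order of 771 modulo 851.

44

Since 771 ∈ (Z/851Z)^×, its order divides φ(851) = φ(23·37) = (23−1)·(37−1) = 22·36 = 792 = 2^3 · 3^2 · 11.
Divisors of 792: 1, 2, 3, 4, 6, 8, 9, 11, 12, 18, 22, 24, 33, 36, 44, 66, 72, 88, 99, 132, 198, 264, 396, 792.
Compute 771^d (mod 851) for the divisors d until we hit 1:
771^1 ≡ 771 (mod 851)
771^2 ≡ 443 (mod 851)
771^3 ≡ 302 (mod 851)
771^4 ≡ 519 (mod 851)
771^6 ≡ 147 (mod 851)
771^8 ≡ 445 (mod 851)
771^9 ≡ 142 (mod 851)
771^11 ≡ 783 (mod 851)
771^12 ≡ 334 (mod 851)
771^18 ≡ 591 (mod 851)
771^22 ≡ 369 (mod 851)
771^24 ≡ 75 (mod 851)
771^33 ≡ 438 (mod 851)
771^36 ≡ 371 (mod 851)
771^44 ≡ 1 (mod 851) ✓
Hence ord(771) = 44.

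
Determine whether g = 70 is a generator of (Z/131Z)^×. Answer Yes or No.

φ(131) = 131 − 1 = 130 = 2 · 5 · 13.
An element g generates (Z/131Z)^× iff g^(130/q) ≢ 1 (mod 131) for each prime q ∈ {2, 5, 13}.
70^65 ≡ 130 (mod 131)  [q = 2: ≢ 1 ✓]
70^26 ≡ 61 (mod 131)  [q = 5: ≢ 1 ✓]
70^10 ≡ 1 (mod 131)  [q = 13: ≡ 1 ✗]
The check at q = 13 fails, so 70 generates a proper subgroup.

No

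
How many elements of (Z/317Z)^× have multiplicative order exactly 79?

78

φ(317) = 317 − 1 = 316 = 2^2 · 79.
Since (Z/317Z)^× is cyclic of order 316, the number of elements of order d is φ(d) when d | 316 and 0 otherwise.
79 | 316, and φ(79) = 79 − 1 = 78.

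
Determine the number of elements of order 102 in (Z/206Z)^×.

φ(206) = φ(2)·φ(103) = 1·102 = 102 = 2 · 3 · 17.
In a cyclic group of order 102, there are φ(d) elements of order d for each divisor d of 102, and zero for non-divisors.
102 = 2 · 3 · 17 divides 102, and φ(102) = 32.

32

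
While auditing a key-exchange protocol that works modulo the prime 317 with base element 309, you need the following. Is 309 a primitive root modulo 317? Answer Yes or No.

φ(317) = 317 − 1 = 316 = 2^2 · 79.
309 is a primitive root mod 317 iff 309^(φ(317)/q) ≢ 1 for every prime q | φ(317), i.e. q ∈ {2, 79}.
309^158 ≡ 316 (mod 317)  [q = 2: ≢ 1 ✓]
309^4 ≡ 292 (mod 317)  [q = 79: ≢ 1 ✓]
Every test exponent gives a nontrivial residue, hence 309 generates the full group.

Yes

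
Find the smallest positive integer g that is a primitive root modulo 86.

φ(86) = φ(2)·φ(43) = 1·42 = 42 = 2 · 3 · 7.
Test candidates g = 2, 3, … against the prime factors q ∈ {2, 3, 7} of φ(86): g is a generator iff g^(42/q) ≢ 1 for every such q.
g = 2: gcd(2, 86) = 2 > 1, not a unit — skip.
g = 3: 3^21 ≡ 85; 3^14 ≡ 79; 3^6 ≡ 41 — none is 1, so 3 is a primitive root.
So 3 is the smallest generator of (Z/86Z)^×.

3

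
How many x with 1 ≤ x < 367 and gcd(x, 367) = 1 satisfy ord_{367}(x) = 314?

φ(367) = 367 − 1 = 366 = 2 · 3 · 61.
Since (Z/367Z)^× is cyclic of order 366, the number of elements of order d is φ(d) when d | 366 and 0 otherwise.
Here 366 is not a multiple of 314, so there are no elements of order 314.

0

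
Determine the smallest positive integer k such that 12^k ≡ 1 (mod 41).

40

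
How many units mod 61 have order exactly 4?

2

φ(61) = 61 − 1 = 60 = 2^2 · 3 · 5.
Since (Z/61Z)^× is cyclic of order 60, the number of elements of order d is φ(d) when d | 60 and 0 otherwise.
4 = 2^2 divides 60, and φ(4) = 2.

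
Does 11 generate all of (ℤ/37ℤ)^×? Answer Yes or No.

No

φ(37) = 37 − 1 = 36 = 2^2 · 3^2.
11 is a primitive root mod 37 iff 11^(φ(37)/q) ≢ 1 for every prime q | φ(37), i.e. q ∈ {2, 3}.
11^18 ≡ 1 (mod 37)  [q = 2: ≡ 1 ✗]
11^12 ≡ 1 (mod 37)  [q = 3: ≡ 1 ✗]
Since 11^18 ≡ 1, the order of 11 divides 18 < 36, so 11 is not a primitive root.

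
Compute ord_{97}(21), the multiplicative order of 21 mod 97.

ord(21) | φ(97) = 97 − 1 = 96 = 2^5 · 3.
Divisors of 96: 1, 2, 3, 4, 6, 8, 12, 16, 24, 32, 48, 96.
Check 21^d mod 97 for each divisor in increasing order:
21^1 ≡ 21
21^2 ≡ 53
21^3 ≡ 46
21^4 ≡ 93
21^6 ≡ 79
21^8 ≡ 16
21^12 ≡ 33
21^16 ≡ 62
21^24 ≡ 22
21^32 ≡ 61
21^48 ≡ 96
21^96 ≡ 1
Hence ord(21) = 96.

96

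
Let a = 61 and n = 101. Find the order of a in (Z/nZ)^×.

100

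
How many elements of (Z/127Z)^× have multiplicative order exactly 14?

6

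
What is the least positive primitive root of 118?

11

φ(118) = φ(2)·φ(59) = 1·58 = 58 = 2 · 29.
Test candidates g = 2, 3, … against the prime factors q ∈ {2, 29} of φ(118): g is a generator iff g^(58/q) ≢ 1 for every such q.
g = 2: gcd(2, 118) = 2 > 1, not a unit — skip.
g = 3: 3^29 ≡ 1 — hits 1, so not a primitive root.
g = 4: gcd(4, 118) = 2 > 1, not a unit — skip.
g = 5: 5^29 ≡ 1 — hits 1, so not a primitive root.
g = 6: gcd(6, 118) = 2 > 1, not a unit — skip.
g = 7: 7^29 ≡ 1 — hits 1, so not a primitive root.
g = 8: gcd(8, 118) = 2 > 1, not a unit — skip.
g = 9: 9^29 ≡ 1 — hits 1, so not a primitive root.
g = 10: gcd(10, 118) = 2 > 1, not a unit — skip.
g = 11: 11^29 ≡ 117; 11^2 ≡ 3 — none is 1, so 11 is a primitive root.
Hence the least primitive root of 118 is 11.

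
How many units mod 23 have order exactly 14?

0

φ(23) = 23 − 1 = 22 = 2 · 11.
Since (Z/23Z)^× is cyclic of order 22, the number of elements of order d is φ(d) when d | 22 and 0 otherwise.
Since 14 ∤ 22, the count is 0.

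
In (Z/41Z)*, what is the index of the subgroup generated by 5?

The order of 5 must divide φ(41) = 41 − 1 = 40 = 2^3 · 5.
Divisors of 40: 1, 2, 4, 5, 8, 10, 20, 40.
Compute 5^d (mod 41) for the divisors d until we hit 1:
5^1 ≡ 5 (mod 41)
5^2 ≡ 25 (mod 41)
5^4 ≡ 10 (mod 41)
5^5 ≡ 9 (mod 41)
5^8 ≡ 18 (mod 41)
5^10 ≡ 40 (mod 41)
5^20 ≡ 1 (mod 41) ✓
Thus |⟨5⟩| = ord(5) = 20.
Index = |(Z/41Z)^×| / |⟨5⟩| = 40 / 20 = 2.

2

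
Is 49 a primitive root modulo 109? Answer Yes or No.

φ(109) = 109 − 1 = 108 = 2^2 · 3^3.
49 is a primitive root mod 109 iff 49^(φ(109)/q) ≢ 1 for every prime q | φ(109), i.e. q ∈ {2, 3}.
49^54 ≡ 1 (mod 109)  [q = 2: ≡ 1 ✗]
49^36 ≡ 45 (mod 109)  [q = 3: ≢ 1 ✓]
The check at q = 2 fails, so 49 generates a proper subgroup.

No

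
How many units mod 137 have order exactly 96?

φ(137) = 137 − 1 = 136 = 2^3 · 17.
Since (Z/137Z)^× is cyclic of order 136, the number of elements of order d is φ(d) when d | 136 and 0 otherwise.
Since 96 ∤ 136, the count is 0.

0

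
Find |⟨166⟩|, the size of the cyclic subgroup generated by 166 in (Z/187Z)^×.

4

By Lagrange's theorem, ord_187(166) divides φ(187) = φ(11·17) = (11−1)·(17−1) = 10·16 = 160 = 2^5 · 5.
Divisors of 160: 1, 2, 4, 5, 8, 10, 16, 20, 32, 40, 80, 160.
Compute 166^d (mod 187) for the divisors d until we hit 1:
166^1 ≡ 166 (mod 187)
166^2 ≡ 67 (mod 187)
166^4 ≡ 1 (mod 187) ✓
Hence ord(166) = 4.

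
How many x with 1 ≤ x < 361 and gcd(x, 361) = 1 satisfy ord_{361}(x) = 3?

2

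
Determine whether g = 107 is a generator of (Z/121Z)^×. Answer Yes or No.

φ(121) = φ(11^2) = 11·(11−1) = 110 = 2 · 5 · 11.
An element g generates (Z/121Z)^× iff g^(110/q) ≢ 1 (mod 121) for each prime q ∈ {2, 5, 11}.
107^55 ≡ 120 (mod 121)  [q = 2: ≢ 1 ✓]
107^22 ≡ 9 (mod 121)  [q = 5: ≢ 1 ✓]
107^10 ≡ 78 (mod 121)  [q = 11: ≢ 1 ✓]
All checks pass, so 107 has order 110 and is a primitive root modulo 121.

Yes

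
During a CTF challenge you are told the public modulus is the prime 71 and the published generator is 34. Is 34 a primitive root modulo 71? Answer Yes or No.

φ(71) = 71 − 1 = 70 = 2 · 5 · 7.
An element g generates (Z/71Z)^× iff g^(70/q) ≢ 1 (mod 71) for each prime q ∈ {2, 5, 7}.
34^35 ≡ 70 (mod 71)  [q = 2: ≢ 1 ✓]
34^14 ≡ 1 (mod 71)  [q = 5: ≡ 1 ✗]
34^10 ≡ 30 (mod 71)  [q = 7: ≢ 1 ✓]
34^14 ≡ 1 shows ord(34) | 14, strictly less than φ(71); not a primitive root.

No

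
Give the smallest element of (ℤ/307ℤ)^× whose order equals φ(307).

5

φ(307) = 307 − 1 = 306 = 2 · 3^2 · 17.
Test candidates g = 2, 3, … against the prime factors q ∈ {2, 3, 17} of φ(307): g is a generator iff g^(306/q) ≢ 1 for every such q.
g = 2: 2^153 ≡ 306; 2^102 ≡ 1 — hits 1, so not a primitive root.
g = 3: 3^153 ≡ 306; 3^102 ≡ 1 — hits 1, so not a primitive root.
g = 4: 4^153 ≡ 1 — hits 1, so not a primitive root.
g = 5: 5^153 ≡ 306; 5^102 ≡ 289; 5^18 ≡ 81 — none is 1, so 5 is a primitive root.
So 5 is the smallest generator of (Z/307Z)^×.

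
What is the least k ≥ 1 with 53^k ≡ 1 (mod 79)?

78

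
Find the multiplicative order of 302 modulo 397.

Since 302 ∈ (Z/397Z)^×, its order divides φ(397) = 397 − 1 = 396 = 2^2 · 3^2 · 11.
Divisors of 396: 1, 2, 3, 4, 6, 9, 11, 12, 18, 22, 33, 36, 44, 66, 99, 132, 198, 396.
Compute 302^d (mod 397) for the divisors d until we hit 1:
302^1 ≡ 302 (mod 397)
302^2 ≡ 291 (mod 397)
302^3 ≡ 145 (mod 397)
302^4 ≡ 120 (mod 397)
302^6 ≡ 381 (mod 397)
302^9 ≡ 62 (mod 397)
302^11 ≡ 177 (mod 397)
302^12 ≡ 256 (mod 397)
302^18 ≡ 271 (mod 397)
302^22 ≡ 363 (mod 397)
302^33 ≡ 334 (mod 397)
302^36 ≡ 393 (mod 397)
302^44 ≡ 362 (mod 397)
302^66 ≡ 396 (mod 397)
302^99 ≡ 63 (mod 397)
302^132 ≡ 1 (mod 397) ✓
Therefore the multiplicative order of 302 modulo 397 is 132.

132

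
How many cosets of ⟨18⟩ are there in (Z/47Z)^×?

By Lagrange's theorem, ord_47(18) divides φ(47) = 47 − 1 = 46 = 2 · 23.
Divisors of 46: 1, 2, 23, 46.
Check 18^d mod 47 for each divisor in increasing order:
18^1 ≡ 18
18^2 ≡ 42
18^23 ≡ 1
Thus |⟨18⟩| = ord(18) = 23.
Index = |(Z/47Z)^×| / |⟨18⟩| = 46 / 23 = 2.

2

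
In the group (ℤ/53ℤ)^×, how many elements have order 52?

24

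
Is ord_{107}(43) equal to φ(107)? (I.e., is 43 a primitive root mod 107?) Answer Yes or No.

φ(107) = 107 − 1 = 106 = 2 · 53.
43 is a primitive root mod 107 iff 43^(φ(107)/q) ≢ 1 for every prime q | φ(107), i.e. q ∈ {2, 53}.
43^53 ≡ 106 (mod 107)  [q = 2: ≢ 1 ✓]
43^2 ≡ 30 (mod 107)  [q = 53: ≢ 1 ✓]
None equal 1, so ord_107(43) = 106: 43 is a primitive root.

Yes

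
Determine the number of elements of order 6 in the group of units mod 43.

2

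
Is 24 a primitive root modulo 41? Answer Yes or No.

φ(41) = 41 − 1 = 40 = 2^3 · 5.
It suffices to check that the order of 24 is not a proper divisor of 40: compute 24^(40/q) for q ∈ {2, 5}.
24^20 ≡ 40 (mod 41)  [q = 2: ≢ 1 ✓]
24^8 ≡ 16 (mod 41)  [q = 5: ≢ 1 ✓]
Every test exponent gives a nontrivial residue, hence 24 generates the full group.

Yes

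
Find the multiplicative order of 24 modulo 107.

106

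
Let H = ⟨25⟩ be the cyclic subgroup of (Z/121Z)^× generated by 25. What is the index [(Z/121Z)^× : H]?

By Lagrange's theorem, ord_121(25) divides φ(121) = φ(11^2) = 11·(11−1) = 110 = 2 · 5 · 11.
Divisors of 110: 1, 2, 5, 10, 11, 22, 55, 110.
Evaluate successive powers at the divisors of 110:
25^1 ≡ 25 (mod 121)
25^2 ≡ 20 (mod 121)
25^5 ≡ 78 (mod 121)
25^10 ≡ 34 (mod 121)
25^11 ≡ 3 (mod 121)
25^22 ≡ 9 (mod 121)
25^55 ≡ 1 (mod 121) ✓
So ord_121(25) = 55, hence |⟨25⟩| = 55.
[(Z/121Z)^× : ⟨25⟩] = 110/55 = 2.

2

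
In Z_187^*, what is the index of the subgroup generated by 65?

10

By Lagrange's theorem, ord_187(65) divides φ(187) = φ(11·17) = (11−1)·(17−1) = 10·16 = 160 = 2^5 · 5.
Divisors of 160: 1, 2, 4, 5, 8, 10, 16, 20, 32, 40, 80, 160.
Evaluate successive powers at the divisors of 160:
65^1 ≡ 65 (mod 187)
65^2 ≡ 111 (mod 187)
65^4 ≡ 166 (mod 187)
65^5 ≡ 131 (mod 187)
65^8 ≡ 67 (mod 187)
65^10 ≡ 144 (mod 187)
65^16 ≡ 1 (mod 187) ✓
Thus |⟨65⟩| = ord(65) = 16.
The index is φ(187) / ord(65) = 160 / 16 = 10.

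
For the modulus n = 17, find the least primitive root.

3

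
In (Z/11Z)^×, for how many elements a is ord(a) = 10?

4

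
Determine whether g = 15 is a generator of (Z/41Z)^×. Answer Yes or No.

φ(41) = 41 − 1 = 40 = 2^3 · 5.
An element g generates (Z/41Z)^× iff g^(40/q) ≢ 1 (mod 41) for each prime q ∈ {2, 5}.
15^20 ≡ 40 (mod 41)  [q = 2: ≢ 1 ✓]
15^8 ≡ 18 (mod 41)  [q = 5: ≢ 1 ✓]
Every test exponent gives a nontrivial residue, hence 15 generates the full group.

Yes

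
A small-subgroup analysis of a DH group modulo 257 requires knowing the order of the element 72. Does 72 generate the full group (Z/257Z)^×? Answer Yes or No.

No

φ(257) = 257 − 1 = 256 = 2^8.
72 is a primitive root mod 257 iff 72^(φ(257)/q) ≢ 1 for every prime q | φ(257), i.e. q ∈ {2}.
72^128 ≡ 1 (mod 257)  [q = 2: ≡ 1 ✗]
The check at q = 2 fails, so 72 generates a proper subgroup.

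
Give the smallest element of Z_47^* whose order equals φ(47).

5

φ(47) = 47 − 1 = 46 = 2 · 23.
g is a primitive root iff g^(46/q) ≢ 1 (mod 47) for each prime q ∈ {2, 23}.
g = 2: 2^23 ≡ 1 — hits 1, so not a primitive root.
g = 3: 3^23 ≡ 1 — hits 1, so not a primitive root.
g = 4: 4^23 ≡ 1 — hits 1, so not a primitive root.
g = 5: 5^23 ≡ 46; 5^2 ≡ 25 — none is 1, so 5 is a primitive root.
The smallest primitive root modulo 47 is 5.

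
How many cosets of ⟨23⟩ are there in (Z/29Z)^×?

Since 23 ∈ (Z/29Z)^×, its order divides φ(29) = 29 − 1 = 28 = 2^2 · 7.
Divisors of 28: 1, 2, 4, 7, 14, 28.
Test each divisor d:
23^1 ≡ 23
23^2 ≡ 7
23^4 ≡ 20
23^7 ≡ 1
The order of 23 is 7, so the subgroup it generates has 7 elements.
Index = |(Z/29Z)^×| / |⟨23⟩| = 28 / 7 = 4.

4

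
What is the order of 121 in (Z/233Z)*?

By Lagrange's theorem, ord_233(121) divides φ(233) = 233 − 1 = 232 = 2^3 · 29.
Divisors of 232: 1, 2, 4, 8, 29, 58, 116, 232.
Test each divisor d:
121^1 ≡ 121 (mod 233)
121^2 ≡ 195 (mod 233)
121^4 ≡ 46 (mod 233)
121^8 ≡ 19 (mod 233)
121^29 ≡ 144 (mod 233)
121^58 ≡ 232 (mod 233)
121^116 ≡ 1 (mod 233) ✓
Therefore the multiplicative order of 121 modulo 233 is 116.

116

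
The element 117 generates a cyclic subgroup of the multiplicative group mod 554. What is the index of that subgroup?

46

The order of 117 must divide φ(554) = φ(2)·φ(277) = 1·276 = 276 = 2^2 · 3 · 23.
Divisors of 276: 1, 2, 3, 4, 6, 12, 23, 46, 69, 92, 138, 276.
Evaluate successive powers at the divisors of 276:
117^1 ≡ 117
117^2 ≡ 393
117^3 ≡ 553
117^4 ≡ 437
117^6 ≡ 1
The order of 117 is 6, so the subgroup it generates has 6 elements.
The index is φ(554) / ord(117) = 276 / 6 = 46.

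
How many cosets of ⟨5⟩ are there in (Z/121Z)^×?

2

ord(5) | φ(121) = φ(11^2) = 11·(11−1) = 110 = 2 · 5 · 11.
Divisors of 110: 1, 2, 5, 10, 11, 22, 55, 110.
Check 5^d mod 121 for each divisor in increasing order:
5^1 ≡ 5 (mod 121)
5^2 ≡ 25 (mod 121)
5^5 ≡ 100 (mod 121)
5^10 ≡ 78 (mod 121)
5^11 ≡ 27 (mod 121)
5^22 ≡ 3 (mod 121)
5^55 ≡ 1 (mod 121) ✓
The order of 5 is 55, so the subgroup it generates has 55 elements.
The index is φ(121) / ord(5) = 110 / 55 = 2.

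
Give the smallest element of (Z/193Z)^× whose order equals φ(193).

5

φ(193) = 193 − 1 = 192 = 2^6 · 3.
g is a primitive root iff g^(192/q) ≢ 1 (mod 193) for each prime q ∈ {2, 3}.
g = 2: 2^96 ≡ 1 — hits 1, so not a primitive root.
g = 3: 3^96 ≡ 1 — hits 1, so not a primitive root.
g = 4: 4^96 ≡ 1 — hits 1, so not a primitive root.
g = 5: 5^96 ≡ 192; 5^64 ≡ 84 — none is 1, so 5 is a primitive root.
Hence the least primitive root of 193 is 5.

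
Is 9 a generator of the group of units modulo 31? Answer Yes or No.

φ(31) = 31 − 1 = 30 = 2 · 3 · 5.
It suffices to check that the order of 9 is not a proper divisor of 30: compute 9^(30/q) for q ∈ {2, 3, 5}.
9^15 ≡ 1 (mod 31)  [q = 2: ≡ 1 ✗]
9^10 ≡ 5 (mod 31)  [q = 3: ≢ 1 ✓]
9^6 ≡ 8 (mod 31)  [q = 5: ≢ 1 ✓]
Since 9^15 ≡ 1, the order of 9 divides 15 < 30, so 9 is not a primitive root.

No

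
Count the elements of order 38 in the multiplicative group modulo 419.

φ(419) = 419 − 1 = 418 = 2 · 11 · 19.
In a cyclic group of order 418, there are φ(d) elements of order d for each divisor d of 418, and zero for non-divisors.
38 = 2 · 19 divides 418, and φ(38) = 18.

18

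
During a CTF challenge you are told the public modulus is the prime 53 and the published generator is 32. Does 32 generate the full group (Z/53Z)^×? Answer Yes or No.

Yes

φ(53) = 53 − 1 = 52 = 2^2 · 13.
It suffices to check that the order of 32 is not a proper divisor of 52: compute 32^(52/q) for q ∈ {2, 13}.
32^26 ≡ 52 (mod 53)  [q = 2: ≢ 1 ✓]
32^4 ≡ 24 (mod 53)  [q = 13: ≢ 1 ✓]
All checks pass, so 32 has order 52 and is a primitive root modulo 53.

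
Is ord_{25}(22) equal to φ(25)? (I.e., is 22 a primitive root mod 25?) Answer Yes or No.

φ(25) = φ(5^2) = 5·(5−1) = 20 = 2^2 · 5.
An element g generates (Z/25Z)^× iff g^(20/q) ≢ 1 (mod 25) for each prime q ∈ {2, 5}.
22^10 ≡ 24 (mod 25)  [q = 2: ≢ 1 ✓]
22^4 ≡ 6 (mod 25)  [q = 5: ≢ 1 ✓]
Every test exponent gives a nontrivial residue, hence 22 generates the full group.

Yes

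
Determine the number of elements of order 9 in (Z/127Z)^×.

6

φ(127) = 127 − 1 = 126 = 2 · 3^2 · 7.
In a cyclic group of order 126, there are φ(d) elements of order d for each divisor d of 126, and zero for non-divisors.
9 = 3^2 divides 126, and φ(9) = 6.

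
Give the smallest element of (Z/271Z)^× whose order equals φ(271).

φ(271) = 271 − 1 = 270 = 2 · 3^3 · 5.
g is a primitive root iff g^(270/q) ≢ 1 (mod 271) for each prime q ∈ {2, 3, 5}.
g = 2: 2^135 ≡ 1 — hits 1, so not a primitive root.
g = 3: 3^135 ≡ 270; 3^90 ≡ 1 — hits 1, so not a primitive root.
g = 4: 4^135 ≡ 1 — hits 1, so not a primitive root.
g = 5: 5^135 ≡ 1 — hits 1, so not a primitive root.
g = 6: 6^135 ≡ 270; 6^90 ≡ 242; 6^54 ≡ 10 — none is 1, so 6 is a primitive root.
The smallest primitive root modulo 271 is 6.

6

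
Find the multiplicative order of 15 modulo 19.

18

By Lagrange's theorem, ord_19(15) divides φ(19) = 19 − 1 = 18 = 2 · 3^2.
Divisors of 18: 1, 2, 3, 6, 9, 18.
Compute 15^d (mod 19) for the divisors d until we hit 1:
15^1 ≡ 15 (mod 19)
15^2 ≡ 16 (mod 19)
15^3 ≡ 12 (mod 19)
15^6 ≡ 11 (mod 19)
15^9 ≡ 18 (mod 19)
15^18 ≡ 1 (mod 19) ✓
The smallest such exponent is 18, so the order of 15 is 18.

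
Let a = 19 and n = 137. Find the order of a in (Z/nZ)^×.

68

Since 19 ∈ (Z/137Z)^×, its order divides φ(137) = 137 − 1 = 136 = 2^3 · 17.
Divisors of 136: 1, 2, 4, 8, 17, 34, 68, 136.
Evaluate successive powers at the divisors of 136:
19^1 ≡ 19
19^2 ≡ 87
19^4 ≡ 34
19^8 ≡ 60
19^17 ≡ 37
19^34 ≡ 136
19^68 ≡ 1
Hence ord(19) = 68.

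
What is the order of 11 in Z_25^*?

5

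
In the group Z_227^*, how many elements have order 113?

φ(227) = 227 − 1 = 226 = 2 · 113.
In a cyclic group of order 226, there are φ(d) elements of order d for each divisor d of 226, and zero for non-divisors.
113 | 226, and φ(113) = 113 − 1 = 112.

112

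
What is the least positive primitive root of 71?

7

φ(71) = 71 − 1 = 70 = 2 · 5 · 7.
g is a primitive root iff g^(70/q) ≢ 1 (mod 71) for each prime q ∈ {2, 5, 7}.
g = 2: 2^35 ≡ 1 — hits 1, so not a primitive root.
g = 3: 3^35 ≡ 1 — hits 1, so not a primitive root.
g = 4: 4^35 ≡ 1 — hits 1, so not a primitive root.
g = 5: 5^35 ≡ 1 — hits 1, so not a primitive root.
g = 6: 6^35 ≡ 1 — hits 1, so not a primitive root.
g = 7: 7^35 ≡ 70; 7^14 ≡ 54; 7^10 ≡ 45 — none is 1, so 7 is a primitive root.
The smallest primitive root modulo 71 is 7.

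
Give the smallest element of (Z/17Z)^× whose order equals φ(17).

φ(17) = 17 − 1 = 16 = 2^4.
g is a primitive root iff g^(16/q) ≢ 1 (mod 17) for each prime q ∈ {2}.
g = 2: 2^8 ≡ 1 — hits 1, so not a primitive root.
g = 3: 3^8 ≡ 16 — none is 1, so 3 is a primitive root.
The smallest primitive root modulo 17 is 3.

3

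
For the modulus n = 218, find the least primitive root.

11

φ(218) = φ(2)·φ(109) = 1·108 = 108 = 2^2 · 3^3.
Test candidates g = 2, 3, … against the prime factors q ∈ {2, 3} of φ(218): g is a generator iff g^(108/q) ≢ 1 for every such q.
g = 2: gcd(2, 218) = 2 > 1, not a unit — skip.
g = 3: 3^54 ≡ 1 — hits 1, so not a primitive root.
g = 4: gcd(4, 218) = 2 > 1, not a unit — skip.
g = 5: 5^54 ≡ 1 — hits 1, so not a primitive root.
g = 6: gcd(6, 218) = 2 > 1, not a unit — skip.
g = 7: 7^54 ≡ 1 — hits 1, so not a primitive root.
g = 8: gcd(8, 218) = 2 > 1, not a unit — skip.
g = 9: 9^54 ≡ 1 — hits 1, so not a primitive root.
g = 10: gcd(10, 218) = 2 > 1, not a unit — skip.
g = 11: 11^54 ≡ 217; 11^36 ≡ 45 — none is 1, so 11 is a primitive root.
So 11 is the smallest generator of (Z/218Z)^×.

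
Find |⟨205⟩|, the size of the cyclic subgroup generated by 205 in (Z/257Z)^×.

128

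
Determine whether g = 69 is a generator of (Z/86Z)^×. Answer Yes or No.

Yes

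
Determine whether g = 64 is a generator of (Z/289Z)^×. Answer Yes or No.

φ(289) = φ(17^2) = 17·(17−1) = 272 = 2^4 · 17.
64 is a primitive root mod 289 iff 64^(φ(289)/q) ≢ 1 for every prime q | φ(289), i.e. q ∈ {2, 17}.
64^136 ≡ 1 (mod 289)  [q = 2: ≡ 1 ✗]
64^16 ≡ 171 (mod 289)  [q = 17: ≢ 1 ✓]
64^136 ≡ 1 shows ord(64) | 136, strictly less than φ(289); not a primitive root.

No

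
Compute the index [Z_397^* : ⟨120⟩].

12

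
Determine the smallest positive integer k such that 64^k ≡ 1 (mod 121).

ord(64) | φ(121) = φ(11^2) = 11·(11−1) = 110 = 2 · 5 · 11.
Divisors of 110: 1, 2, 5, 10, 11, 22, 55, 110.
Test each divisor d:
64^1 ≡ 64 (mod 121)
64^2 ≡ 103 (mod 121)
64^5 ≡ 45 (mod 121)
64^10 ≡ 89 (mod 121)
64^11 ≡ 9 (mod 121)
64^22 ≡ 81 (mod 121)
64^55 ≡ 1 (mod 121) ✓
The smallest such exponent is 55, so the order of 64 is 55.

55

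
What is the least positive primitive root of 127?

φ(127) = 127 − 1 = 126 = 2 · 3^2 · 7.
g is a primitive root iff g^(126/q) ≢ 1 (mod 127) for each prime q ∈ {2, 3, 7}.
g = 2: 2^63 ≡ 1 — hits 1, so not a primitive root.
g = 3: 3^63 ≡ 126; 3^42 ≡ 107; 3^18 ≡ 4 — none is 1, so 3 is a primitive root.
So 3 is the smallest generator of (Z/127Z)^×.

3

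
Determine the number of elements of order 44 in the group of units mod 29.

φ(29) = 29 − 1 = 28 = 2^2 · 7.
(Z/29Z)^× is cyclic (|G| = 28); a cyclic group of order m has exactly φ(d) elements of each order d | m, and none otherwise.
44 does not divide 28, so no element of (Z/29Z)^× has order 44.

0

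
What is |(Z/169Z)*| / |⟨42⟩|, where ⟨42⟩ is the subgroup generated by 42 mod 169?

Since 42 ∈ (Z/169Z)^×, its order divides φ(169) = φ(13^2) = 13·(13−1) = 156 = 2^2 · 3 · 13.
Divisors of 156: 1, 2, 3, 4, 6, 12, 13, 26, 39, 52, 78, 156.
Evaluate successive powers at the divisors of 156:
42^1 ≡ 42 (mod 169)
42^2 ≡ 74 (mod 169)
42^3 ≡ 66 (mod 169)
42^4 ≡ 68 (mod 169)
42^6 ≡ 131 (mod 169)
42^12 ≡ 92 (mod 169)
42^13 ≡ 146 (mod 169)
42^26 ≡ 22 (mod 169)
42^39 ≡ 1 (mod 169) ✓
So ord_169(42) = 39, hence |⟨42⟩| = 39.
Index = |(Z/169Z)^×| / |⟨42⟩| = 156 / 39 = 4.

4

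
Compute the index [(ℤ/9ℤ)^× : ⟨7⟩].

2

The order of 7 must divide φ(9) = φ(3^2) = 3·(3−1) = 6 = 2 · 3.
Divisors of 6: 1, 2, 3, 6.
Test each divisor d:
7^1 ≡ 7
7^2 ≡ 4
7^3 ≡ 1
The order of 7 is 3, so the subgroup it generates has 3 elements.
Index = |(Z/9Z)^×| / |⟨7⟩| = 6 / 3 = 2.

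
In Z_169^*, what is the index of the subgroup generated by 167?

By Lagrange's theorem, ord_169(167) divides φ(169) = φ(13^2) = 13·(13−1) = 156 = 2^2 · 3 · 13.
Divisors of 156: 1, 2, 3, 4, 6, 12, 13, 26, 39, 52, 78, 156.
Test each divisor d:
167^1 ≡ 167
167^2 ≡ 4
167^3 ≡ 161
167^4 ≡ 16
167^6 ≡ 64
167^12 ≡ 40
167^13 ≡ 89
167^26 ≡ 147
167^39 ≡ 70
167^52 ≡ 146
167^78 ≡ 168
167^156 ≡ 1
The order of 167 is 156, so the subgroup it generates has 156 elements.
[(Z/169Z)^× : ⟨167⟩] = 156/156 = 1.

1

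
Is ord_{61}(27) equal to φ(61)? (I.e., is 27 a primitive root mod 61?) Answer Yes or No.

φ(61) = 61 − 1 = 60 = 2^2 · 3 · 5.
27 is a primitive root mod 61 iff 27^(φ(61)/q) ≢ 1 for every prime q | φ(61), i.e. q ∈ {2, 3, 5}.
27^30 ≡ 1 (mod 61)  [q = 2: ≡ 1 ✗]
27^20 ≡ 1 (mod 61)  [q = 3: ≡ 1 ✗]
27^12 ≡ 58 (mod 61)  [q = 5: ≢ 1 ✓]
Since 27^30 ≡ 1, the order of 27 divides 30 < 60, so 27 is not a primitive root.

No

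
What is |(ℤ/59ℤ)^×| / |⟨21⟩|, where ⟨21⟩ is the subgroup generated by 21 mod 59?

2

Since 21 ∈ (Z/59Z)^×, its order divides φ(59) = 59 − 1 = 58 = 2 · 29.
Divisors of 58: 1, 2, 29, 58.
Compute 21^d (mod 59) for the divisors d until we hit 1:
21^1 ≡ 21
21^2 ≡ 28
21^29 ≡ 1
So ord_59(21) = 29, hence |⟨21⟩| = 29.
The index is φ(59) / ord(21) = 58 / 29 = 2.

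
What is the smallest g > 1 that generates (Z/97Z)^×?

φ(97) = 97 − 1 = 96 = 2^5 · 3.
g is a primitive root iff g^(96/q) ≢ 1 (mod 97) for each prime q ∈ {2, 3}.
g = 2: 2^48 ≡ 1 — hits 1, so not a primitive root.
g = 3: 3^48 ≡ 1 — hits 1, so not a primitive root.
g = 4: 4^48 ≡ 1 — hits 1, so not a primitive root.
g = 5: 5^48 ≡ 96; 5^32 ≡ 35 — none is 1, so 5 is a primitive root.
So 5 is the smallest generator of (Z/97Z)^×.

5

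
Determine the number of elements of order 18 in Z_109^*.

6

φ(109) = 109 − 1 = 108 = 2^2 · 3^3.
(Z/109Z)^× is cyclic (|G| = 108); a cyclic group of order m has exactly φ(d) elements of each order d | m, and none otherwise.
18 = 2 · 3^2 divides 108, and φ(18) = 6.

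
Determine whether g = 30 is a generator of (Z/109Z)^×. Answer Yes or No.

Yes

φ(109) = 109 − 1 = 108 = 2^2 · 3^3.
It suffices to check that the order of 30 is not a proper divisor of 108: compute 30^(108/q) for q ∈ {2, 3}.
30^54 ≡ 108 (mod 109)  [q = 2: ≢ 1 ✓]
30^36 ≡ 45 (mod 109)  [q = 3: ≢ 1 ✓]
Every test exponent gives a nontrivial residue, hence 30 generates the full group.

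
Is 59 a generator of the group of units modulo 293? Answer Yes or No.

φ(293) = 293 − 1 = 292 = 2^2 · 73.
59 is a primitive root mod 293 iff 59^(φ(293)/q) ≢ 1 for every prime q | φ(293), i.e. q ∈ {2, 73}.
59^146 ≡ 1 (mod 293)  [q = 2: ≡ 1 ✗]
59^4 ≡ 53 (mod 293)  [q = 73: ≢ 1 ✓]
59^146 ≡ 1 shows ord(59) | 146, strictly less than φ(293); not a primitive root.

No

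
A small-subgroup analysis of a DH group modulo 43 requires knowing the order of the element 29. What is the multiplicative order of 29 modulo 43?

The order of 29 must divide φ(43) = 43 − 1 = 42 = 2 · 3 · 7.
Divisors of 42: 1, 2, 3, 6, 7, 14, 21, 42.
Evaluate successive powers at the divisors of 42:
29^1 ≡ 29 (mod 43)
29^2 ≡ 24 (mod 43)
29^3 ≡ 8 (mod 43)
29^6 ≡ 21 (mod 43)
29^7 ≡ 7 (mod 43)
29^14 ≡ 6 (mod 43)
29^21 ≡ 42 (mod 43)
29^42 ≡ 1 (mod 43) ✓
The smallest such exponent is 42, so the order of 29 is 42.

42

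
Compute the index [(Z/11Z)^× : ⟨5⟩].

2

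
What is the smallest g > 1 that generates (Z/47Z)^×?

5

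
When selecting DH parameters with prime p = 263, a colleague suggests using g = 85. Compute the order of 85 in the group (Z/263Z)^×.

By Lagrange's theorem, ord_263(85) divides φ(263) = 263 − 1 = 262 = 2 · 131.
Divisors of 262: 1, 2, 131, 262.
Test each divisor d:
85^1 ≡ 85 (mod 263)
85^2 ≡ 124 (mod 263)
85^131 ≡ 262 (mod 263)
85^262 ≡ 1 (mod 263) ✓
The smallest such exponent is 262, so the order of 85 is 262.

262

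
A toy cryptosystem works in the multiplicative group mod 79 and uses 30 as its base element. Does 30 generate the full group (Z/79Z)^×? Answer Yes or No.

φ(79) = 79 − 1 = 78 = 2 · 3 · 13.
Test 30^(78/q) mod 79 for each prime factor q of 78:
30^39 ≡ 78 (mod 79)  [q = 2: ≢ 1 ✓]
30^26 ≡ 23 (mod 79)  [q = 3: ≢ 1 ✓]
30^6 ≡ 8 (mod 79)  [q = 13: ≢ 1 ✓]
All checks pass, so 30 has order 78 and is a primitive root modulo 79.

Yes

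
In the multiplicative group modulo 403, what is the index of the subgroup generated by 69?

By Lagrange's theorem, ord_403(69) divides φ(403) = φ(13·31) = (13−1)·(31−1) = 12·30 = 360 = 2^3 · 3^2 · 5.
Divisors of 360: 1, 2, 3, 4, 5, 6, 8, 9, 10, 12, 15, 18, 20, 24, 30, 36, 40, 45, 60, 72, 90, 120, 180, 360.
Test each divisor d:
69^1 ≡ 69
69^2 ≡ 328
69^3 ≡ 64
69^4 ≡ 386
69^5 ≡ 36
69^6 ≡ 66
69^8 ≡ 289
69^9 ≡ 194
69^10 ≡ 87
69^12 ≡ 326
69^15 ≡ 311
69^18 ≡ 157
69^20 ≡ 315
69^24 ≡ 287
69^30 ≡ 1
Thus |⟨69⟩| = ord(69) = 30.
The index is φ(403) / ord(69) = 360 / 30 = 12.

12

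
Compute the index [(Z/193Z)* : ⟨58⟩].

By Lagrange's theorem, ord_193(58) divides φ(193) = 193 − 1 = 192 = 2^6 · 3.
Divisors of 192: 1, 2, 3, 4, 6, 8, 12, 16, 24, 32, 48, 64, 96, 192.
Compute 58^d (mod 193) for the divisors d until we hit 1:
58^1 ≡ 58 (mod 193)
58^2 ≡ 83 (mod 193)
58^3 ≡ 182 (mod 193)
58^4 ≡ 134 (mod 193)
58^6 ≡ 121 (mod 193)
58^8 ≡ 7 (mod 193)
58^12 ≡ 166 (mod 193)
58^16 ≡ 49 (mod 193)
58^24 ≡ 150 (mod 193)
58^32 ≡ 85 (mod 193)
58^48 ≡ 112 (mod 193)
58^64 ≡ 84 (mod 193)
58^96 ≡ 192 (mod 193)
58^192 ≡ 1 (mod 193) ✓
Thus |⟨58⟩| = ord(58) = 192.
Index = |(Z/193Z)^×| / |⟨58⟩| = 192 / 192 = 1.

1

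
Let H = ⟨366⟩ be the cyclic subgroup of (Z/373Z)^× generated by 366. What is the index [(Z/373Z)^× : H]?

By Lagrange's theorem, ord_373(366) divides φ(373) = 373 − 1 = 372 = 2^2 · 3 · 31.
Divisors of 372: 1, 2, 3, 4, 6, 12, 31, 62, 93, 124, 186, 372.
Evaluate successive powers at the divisors of 372:
366^1 ≡ 366 (mod 373)
366^2 ≡ 49 (mod 373)
366^3 ≡ 30 (mod 373)
366^4 ≡ 163 (mod 373)
366^6 ≡ 154 (mod 373)
366^12 ≡ 217 (mod 373)
366^31 ≡ 1 (mod 373) ✓
So ord_373(366) = 31, hence |⟨366⟩| = 31.
The index is φ(373) / ord(366) = 372 / 31 = 12.

12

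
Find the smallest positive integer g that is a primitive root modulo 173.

φ(173) = 173 − 1 = 172 = 2^2 · 43.
g is a primitive root iff g^(172/q) ≢ 1 (mod 173) for each prime q ∈ {2, 43}.
g = 2: 2^86 ≡ 172; 2^4 ≡ 16 — none is 1, so 2 is a primitive root.
Hence the least primitive root of 173 is 2.

2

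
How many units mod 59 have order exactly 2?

1

φ(59) = 59 − 1 = 58 = 2 · 29.
(Z/59Z)^× is cyclic (|G| = 58); a cyclic group of order m has exactly φ(d) elements of each order d | m, and none otherwise.
2 | 58, and φ(2) = 2 − 1 = 1.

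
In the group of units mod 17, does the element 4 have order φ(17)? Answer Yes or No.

No

φ(17) = 17 − 1 = 16 = 2^4.
Test 4^(16/q) mod 17 for each prime factor q of 16:
4^8 ≡ 1 (mod 17)  [q = 2: ≡ 1 ✗]
4^8 ≡ 1 shows ord(4) | 8, strictly less than φ(17); not a primitive root.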